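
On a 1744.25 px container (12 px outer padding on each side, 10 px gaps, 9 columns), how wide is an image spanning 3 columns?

566.75 px

Content width = 1744.25 − 2·12 = 1720.25 px.
1720.25 − 8·10 = 1640.25; ÷9 gives c = 182.25 px.
3-column span = 3·182.25 + 2·10 = 566.75 px.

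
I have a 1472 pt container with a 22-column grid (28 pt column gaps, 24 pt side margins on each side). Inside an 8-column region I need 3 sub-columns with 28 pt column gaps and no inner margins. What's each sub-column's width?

148 pt

Take off 48 pt of margins, leaving 1424 pt.
22 columns + 21 column gaps: 22c + 21·28 = 1424.
22c = 1424 − 588 = 836, so c = 38 pt.
Span of 8: 8·38 + 7·28 = 304 + 196 = 500 pt.
Subtracting 2 column gaps of 28 leaves 444 for 3 columns, so d = 148 pt.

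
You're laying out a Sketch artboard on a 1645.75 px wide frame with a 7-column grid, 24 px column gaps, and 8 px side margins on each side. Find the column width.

Take off 16 px of margins, leaving 1629.75 px.
Subtracting 6 column gaps of 24 leaves 1485.75 for 7 columns, so c = 212.25 px.

212.25 px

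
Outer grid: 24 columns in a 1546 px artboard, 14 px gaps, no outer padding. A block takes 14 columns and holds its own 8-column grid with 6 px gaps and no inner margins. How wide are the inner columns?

106.75 px

Subtracting 23 gaps of 14 leaves 1224 for 24 columns, so c = 51 px.
14 columns plus 13 gaps: 714 + 182 = 896 px.
Subtracting 7 gaps of 6 leaves 854 for 8 columns, so d = 106.75 px.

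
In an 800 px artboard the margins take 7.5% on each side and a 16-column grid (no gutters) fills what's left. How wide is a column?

42.5 px

800 × (1 − 2·7.5%) = 800 × 85% = 680 px for the columns.
680 / 16 = 42.5 px per column.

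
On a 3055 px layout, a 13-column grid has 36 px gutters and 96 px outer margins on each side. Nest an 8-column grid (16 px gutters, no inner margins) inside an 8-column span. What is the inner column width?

204.5 px

Subtract both margins: 3055 − 2·96 = 2863 px.
13 columns + 12 gutters: 13c + 12·36 = 2863.
13c = 2863 − 432 = 2431, so c = 187 px.
8 columns plus 7 gutters: 1496 + 252 = 1748 px.
Subtracting 7 gutters of 16 leaves 1636 for 8 columns, so d = 204.5 px.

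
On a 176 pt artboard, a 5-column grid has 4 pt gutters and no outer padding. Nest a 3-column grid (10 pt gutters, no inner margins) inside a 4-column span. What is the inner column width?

40 pt

176 − 4·4 = 160; ÷5 gives c = 32 pt.
4 columns plus 3 gutters: 128 + 12 = 140 pt.
140 − 2·10 = 120; ÷3 gives d = 40 pt.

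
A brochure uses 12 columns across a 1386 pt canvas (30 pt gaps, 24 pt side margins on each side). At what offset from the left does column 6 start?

594 pt

Subtract both margins: 1386 − 2·24 = 1338 pt.
Subtracting 11 gaps of 30 leaves 1008 for 12 columns, so c = 84 pt.
Before column 6: the margin + 5 columns + 5 gaps.
Offset = 24 + 5·(84 + 30) = 24 + 570 = 594 pt.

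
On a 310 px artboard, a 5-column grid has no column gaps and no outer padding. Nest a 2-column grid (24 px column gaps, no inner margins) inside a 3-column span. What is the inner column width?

81 px

5c = 310 → c = 62 px.
With no column gaps, 3 columns span 3·62 = 186 px.
2 columns + 1 column gap: 2d + 1·24 = 186.
2d = 186 − 24 = 162, so d = 81 px.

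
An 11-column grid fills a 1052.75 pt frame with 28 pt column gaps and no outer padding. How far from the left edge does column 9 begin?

Subtracting 10 column gaps of 28 leaves 772.75 for 11 columns, so c = 70.25 pt.
Each column+gutter stride is 98.25 pt; with no margin, 8 of them is 786 pt.

786 pt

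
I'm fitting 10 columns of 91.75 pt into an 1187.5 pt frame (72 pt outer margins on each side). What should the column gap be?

14 pt

Subtract both margins: 1187.5 − 2·72 = 1043.5 pt.
Columns use 917.5 pt, leaving 126 pt across 9 column gaps = 14 pt each.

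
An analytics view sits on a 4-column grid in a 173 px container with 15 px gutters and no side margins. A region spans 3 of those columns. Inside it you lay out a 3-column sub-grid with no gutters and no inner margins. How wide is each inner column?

42 px

Subtracting 3 gutters of 15 leaves 128 for 4 columns, so c = 32 px.
3 columns plus 2 gutters: 96 + 30 = 126 px.
126 / 3 = 42 px per column.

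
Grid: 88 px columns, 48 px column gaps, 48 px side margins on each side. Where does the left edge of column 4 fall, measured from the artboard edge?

Each column+gutter stride is 136 px; 3 of them past the 48 px margin is 48 + 408 = 456 px.

456 px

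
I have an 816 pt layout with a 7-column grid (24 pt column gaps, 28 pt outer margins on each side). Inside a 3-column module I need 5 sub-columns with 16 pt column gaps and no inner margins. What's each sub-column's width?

Subtract both margins: 816 − 2·28 = 760 pt.
760 − 6·24 = 616; ÷7 gives c = 88 pt.
3-column span = 3·88 + 2·24 = 312 pt.
Subtracting 4 column gaps of 16 leaves 248 for 5 columns, so d = 49.6 pt.

49.6 pt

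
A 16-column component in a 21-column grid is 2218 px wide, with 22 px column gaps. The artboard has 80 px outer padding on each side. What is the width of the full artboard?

16c + 15·22 = 2218 → 16c = 1888 → c = 118 px.
Total width: 2·80 + 21·118 + 20·22 = 3078 px.

3078 px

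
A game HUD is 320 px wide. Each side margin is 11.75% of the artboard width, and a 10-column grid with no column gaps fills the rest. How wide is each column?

24.48 px

Margins: 11.75% × 320 = 37.6 px each, so content = 320 − 75.2 = 244.8 px.
244.8 / 10 = 24.48 px per column.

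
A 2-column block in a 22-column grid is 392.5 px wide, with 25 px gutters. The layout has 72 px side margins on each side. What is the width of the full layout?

392.5 − 1·25 = 367.5; ÷2 gives c = 183.75 px.
Layout = 2·72 + 22·183.75 + 21·25 = 144 + 4042.5 + 525 = 4711.5 px.

4711.5 px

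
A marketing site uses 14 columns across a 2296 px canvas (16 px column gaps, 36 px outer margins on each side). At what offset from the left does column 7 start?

Inside the margins: 2296 − 72 = 2224 px.
2224 − 13·16 = 2016; ÷14 gives c = 144 px.
Column 7 starts at margin + 6·(column + gutter) = 36 + 6·160 = 996 px.

996 px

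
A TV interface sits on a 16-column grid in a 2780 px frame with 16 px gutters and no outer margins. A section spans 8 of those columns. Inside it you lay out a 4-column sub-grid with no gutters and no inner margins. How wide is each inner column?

2780 − 15·16 = 2540; ÷16 gives c = 158.75 px.
8 columns plus 7 gutters: 1270 + 112 = 1382 px.
With no gutters, each column is 1382/4 = 345.5 px.

345.5 px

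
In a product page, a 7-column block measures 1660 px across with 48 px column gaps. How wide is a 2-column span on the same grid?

440 px

1660 − 6·48 = 1372; ÷7 gives c = 196 px.
2-column span = 2·196 + 1·48 = 440 px.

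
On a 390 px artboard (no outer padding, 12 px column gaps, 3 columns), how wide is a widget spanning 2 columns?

Subtracting 2 column gaps of 12 leaves 366 for 3 columns, so c = 122 px.
Span of 2: 2·122 + 1·12 = 244 + 12 = 256 px.

256 px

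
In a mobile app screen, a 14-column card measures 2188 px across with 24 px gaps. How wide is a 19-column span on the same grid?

2978 px

2188 − 13·24 = 1876; ÷14 gives c = 134 px.
Span of 19: 19·134 + 18·24 = 2546 + 432 = 2978 px.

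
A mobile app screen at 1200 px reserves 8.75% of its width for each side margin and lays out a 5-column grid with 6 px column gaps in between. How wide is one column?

193.2 px

Margins: 8.75% × 1200 = 105 px each, so content = 1200 − 210 = 990 px.
Subtracting 4 column gaps of 6 leaves 966 for 5 columns, so c = 193.2 px.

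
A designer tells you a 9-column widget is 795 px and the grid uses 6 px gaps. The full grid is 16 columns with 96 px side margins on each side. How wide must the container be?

9c + 8·6 = 795 → 9c = 747 → c = 83 px.
Total width: 2·96 + 16·83 + 15·6 = 1610 px.

1610 px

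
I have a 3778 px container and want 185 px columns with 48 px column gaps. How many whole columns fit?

16 columns

16 columns: 16·185 + 15·48 = 3680 px ≤ 3778.
17 columns: 3913 px > 3778. So 16.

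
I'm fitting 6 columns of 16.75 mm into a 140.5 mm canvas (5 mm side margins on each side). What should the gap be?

Subtract both margins: 140.5 − 2·5 = 130.5 mm.
Columns use 100.5 mm, leaving 30 mm across 5 gaps = 6 mm each.

6 mm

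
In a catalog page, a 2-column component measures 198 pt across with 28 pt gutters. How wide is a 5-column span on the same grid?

537 pt

2c + 1·28 = 198 → 2c = 170 → c = 85 pt.
Span of 5: 5·85 + 4·28 = 425 + 112 = 537 pt.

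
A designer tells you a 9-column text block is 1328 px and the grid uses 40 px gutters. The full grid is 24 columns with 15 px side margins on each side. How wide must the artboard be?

9 columns + 8 gutters: 9c + 8·40 = 1328.
9c = 1328 − 320 = 1008, so c = 112 px.
Adding margins, columns and gutters: 30 + 2688 + 920 = 3638 px.

3638 px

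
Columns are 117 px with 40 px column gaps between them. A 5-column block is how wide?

5 columns plus 4 column gaps: 585 + 160 = 745 px.

745 px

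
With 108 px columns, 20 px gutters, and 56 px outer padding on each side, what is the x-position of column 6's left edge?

Column 6 starts at margin + 5·(column + gutter) = 56 + 5·128 = 696 px.

696 px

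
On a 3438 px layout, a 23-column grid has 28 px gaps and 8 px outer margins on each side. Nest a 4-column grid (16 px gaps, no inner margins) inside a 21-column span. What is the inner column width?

Outer content = 3438 − 2·8 = 3422 px.
23 columns + 22 gaps: 23c + 22·28 = 3422.
23c = 3422 − 616 = 2806, so c = 122 px.
21-column span = 21·122 + 20·28 = 3122 px.
Subtracting 3 gaps of 16 leaves 3074 for 4 columns, so d = 768.5 px.

768.5 px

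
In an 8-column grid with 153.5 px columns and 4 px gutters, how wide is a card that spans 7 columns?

1098.5 px

7 columns plus 6 gutters: 1074.5 + 24 = 1098.5 px.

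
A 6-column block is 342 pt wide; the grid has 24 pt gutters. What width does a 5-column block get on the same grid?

6 columns + 5 gutters: 6c + 5·24 = 342.
6c = 342 − 120 = 222, so c = 37 pt.
5-column span = 5·37 + 4·24 = 281 pt.

281 pt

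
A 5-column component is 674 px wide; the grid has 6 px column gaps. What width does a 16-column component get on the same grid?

2170 px

5c + 4·6 = 674 → 5c = 650 → c = 130 px.
Span of 16: 16·130 + 15·6 = 2080 + 90 = 2170 px.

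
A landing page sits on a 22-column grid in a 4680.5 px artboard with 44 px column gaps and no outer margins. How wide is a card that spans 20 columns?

4680.5 − 21·44 = 3756.5; ÷22 gives c = 170.75 px.
Span of 20: 20·170.75 + 19·44 = 3415 + 836 = 4251 px.

4251 px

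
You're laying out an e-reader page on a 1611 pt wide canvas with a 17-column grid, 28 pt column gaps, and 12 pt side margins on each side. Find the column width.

Take off 24 pt of margins, leaving 1587 pt.
1587 − 16·28 = 1139; ÷17 gives c = 67 pt.

67 pt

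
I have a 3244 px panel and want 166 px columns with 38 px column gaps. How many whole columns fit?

16 columns: 16·166 + 15·38 = 3226 px ≤ 3244.
17 columns: 3430 px > 3244. So 16.

16 columns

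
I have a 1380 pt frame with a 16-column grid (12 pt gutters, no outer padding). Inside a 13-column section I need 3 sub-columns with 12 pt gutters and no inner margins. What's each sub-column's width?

365 pt

16 columns + 15 gutters: 16c + 15·12 = 1380.
16c = 1380 − 180 = 1200, so c = 75 pt.
13 columns plus 12 gutters: 975 + 144 = 1119 pt.
Subtracting 2 gutters of 12 leaves 1095 for 3 columns, so d = 365 pt.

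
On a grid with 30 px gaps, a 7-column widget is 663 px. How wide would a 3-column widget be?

663 − 6·30 = 483; ÷7 gives c = 69 px.
3 columns plus 2 gaps: 207 + 60 = 267 px.

267 px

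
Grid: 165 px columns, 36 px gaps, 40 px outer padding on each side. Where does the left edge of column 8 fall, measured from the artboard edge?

1447 px

Column 8 starts at margin + 7·(column + gutter) = 40 + 7·201 = 1447 px.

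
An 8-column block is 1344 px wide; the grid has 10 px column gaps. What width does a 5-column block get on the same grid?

836.25 px

8c + 7·10 = 1344 → 8c = 1274 → c = 159.25 px.
Span of 5: 5·159.25 + 4·10 = 796.25 + 40 = 836.25 px.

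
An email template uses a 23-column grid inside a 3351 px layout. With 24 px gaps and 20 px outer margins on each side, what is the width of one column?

Content width = 3351 − 2·20 = 3311 px.
23 columns + 22 gaps: 23c + 22·24 = 3311.
23c = 3311 − 528 = 2783, so c = 121 px.

121 px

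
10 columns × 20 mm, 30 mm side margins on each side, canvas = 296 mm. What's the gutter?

Inside the margins: 296 − 60 = 236 mm.
10·20 + 9g = 236 → 9g = 36 → g = 4 mm.

4 mm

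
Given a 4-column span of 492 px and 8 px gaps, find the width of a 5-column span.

617 px

4 columns + 3 gaps: 4c + 3·8 = 492.
4c = 492 − 24 = 468, so c = 117 px.
5 columns plus 4 gaps: 585 + 32 = 617 px.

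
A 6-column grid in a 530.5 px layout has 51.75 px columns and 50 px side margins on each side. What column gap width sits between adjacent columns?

24 px

Inside the margins: 530.5 − 100 = 430.5 px.
6·51.75 + 5g = 430.5 → 5g = 120 → g = 24 px.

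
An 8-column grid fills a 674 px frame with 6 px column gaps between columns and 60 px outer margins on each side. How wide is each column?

64 px

Inside the margins: 674 − 120 = 554 px.
8 columns + 7 column gaps: 8c + 7·6 = 554.
8c = 554 − 42 = 512, so c = 64 px.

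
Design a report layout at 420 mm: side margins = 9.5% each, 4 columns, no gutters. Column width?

Margins: 9.5% × 420 = 39.9 mm each, so content = 420 − 79.8 = 340.2 mm.
4c = 340.2 → c = 85.05 mm.

85.05 mm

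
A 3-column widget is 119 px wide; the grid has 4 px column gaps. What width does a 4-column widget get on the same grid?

160 px

119 − 2·4 = 111; ÷3 gives c = 37 px.
4 columns plus 3 column gaps: 148 + 12 = 160 px.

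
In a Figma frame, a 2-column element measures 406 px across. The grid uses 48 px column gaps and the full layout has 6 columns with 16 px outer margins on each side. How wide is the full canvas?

2 columns + 1 column gap: 2c + 1·48 = 406.
2c = 406 − 48 = 358, so c = 179 px.
Canvas = 2·16 + 6·179 + 5·48 = 32 + 1074 + 240 = 1346 px.

1346 px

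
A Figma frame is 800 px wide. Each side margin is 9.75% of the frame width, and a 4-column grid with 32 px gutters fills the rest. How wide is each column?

137 px

Margins: 9.75% × 800 = 78 px each, so content = 800 − 156 = 644 px.
Subtracting 3 gutters of 32 leaves 548 for 4 columns, so c = 137 px.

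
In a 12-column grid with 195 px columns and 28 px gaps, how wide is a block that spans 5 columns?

Span of 5: 5·195 + 4·28 = 975 + 112 = 1087 px.

1087 px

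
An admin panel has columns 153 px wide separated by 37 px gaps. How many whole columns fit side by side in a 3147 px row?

16 columns

Each extra column adds 153 + 37 = 190 px.
(3147 + 37) / 190 = 16.76, so 16 columns fit.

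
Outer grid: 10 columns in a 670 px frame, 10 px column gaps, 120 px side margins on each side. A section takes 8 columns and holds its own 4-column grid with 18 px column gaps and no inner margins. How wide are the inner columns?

72 px

Take off 240 px of margins, leaving 430 px.
10 columns + 9 column gaps: 10c + 9·10 = 430.
10c = 430 − 90 = 340, so c = 34 px.
8-column span = 8·34 + 7·10 = 342 px.
Subtracting 3 column gaps of 18 leaves 288 for 4 columns, so d = 72 px.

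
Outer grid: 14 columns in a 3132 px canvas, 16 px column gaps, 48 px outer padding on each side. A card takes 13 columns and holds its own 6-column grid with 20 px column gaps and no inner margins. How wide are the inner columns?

453 px

Outer content = 3132 − 2·48 = 3036 px.
14c + 13·16 = 3036 → 14c = 2828 → c = 202 px.
13-column span = 13·202 + 12·16 = 2818 px.
6d + 5·20 = 2818 → 6d = 2718 → d = 453 px.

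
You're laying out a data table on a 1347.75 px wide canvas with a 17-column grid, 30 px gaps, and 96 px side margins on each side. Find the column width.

39.75 px

Take off 192 px of margins, leaving 1155.75 px.
Subtracting 16 gaps of 30 leaves 675.75 for 17 columns, so c = 39.75 px.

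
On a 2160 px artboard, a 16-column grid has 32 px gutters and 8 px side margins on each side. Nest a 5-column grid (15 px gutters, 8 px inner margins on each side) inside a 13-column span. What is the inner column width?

332 px

Subtract both margins: 2160 − 2·8 = 2144 px.
16c + 15·32 = 2144 → 16c = 1664 → c = 104 px.
13 columns plus 12 gutters: 1352 + 384 = 1736 px.
Inner content = 1736 − 2·8 = 1720 px.
Subtracting 4 gutters of 15 leaves 1660 for 5 columns, so d = 332 px.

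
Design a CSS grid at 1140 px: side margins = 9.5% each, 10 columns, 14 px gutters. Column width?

79.74 px

Each margin = 9.5% of 1140 = 108.3 px; content = 1140 − 2·108.3 = 923.4 px.
10c + 9·14 = 923.4 → 10c = 797.4 → c = 79.74 px.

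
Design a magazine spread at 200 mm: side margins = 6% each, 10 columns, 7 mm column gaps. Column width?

11.3 mm

200 × (1 − 2·6%) = 200 × 88% = 176 mm for the columns.
10c + 9·7 = 176 → 10c = 113 → c = 11.3 mm.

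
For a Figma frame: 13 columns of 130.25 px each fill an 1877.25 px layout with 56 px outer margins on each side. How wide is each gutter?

6 px

Take off 112 px of margins, leaving 1765.25 px.
13 columns take 13·130.25 = 1693.25 px; remaining 72 splits into 12 gutters.
g = 72 / 12 = 6 px.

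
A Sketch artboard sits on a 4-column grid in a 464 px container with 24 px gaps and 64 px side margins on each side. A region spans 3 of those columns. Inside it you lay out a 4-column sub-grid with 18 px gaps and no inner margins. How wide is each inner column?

48 px

Subtract both margins: 464 − 2·64 = 336 px.
4 columns + 3 gaps: 4c + 3·24 = 336.
4c = 336 − 72 = 264, so c = 66 px.
3 columns plus 2 gaps: 198 + 48 = 246 px.
4 columns + 3 gaps: 4d + 3·18 = 246.
4d = 246 − 54 = 192, so d = 48 px.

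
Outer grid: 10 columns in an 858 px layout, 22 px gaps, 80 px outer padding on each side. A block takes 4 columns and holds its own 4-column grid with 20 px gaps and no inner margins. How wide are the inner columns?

Outer content = 858 − 2·80 = 698 px.
10c + 9·22 = 698 → 10c = 500 → c = 50 px.
4-column span = 4·50 + 3·22 = 266 px.
4 columns + 3 gaps: 4d + 3·20 = 266.
4d = 266 − 60 = 206, so d = 51.5 px.

51.5 px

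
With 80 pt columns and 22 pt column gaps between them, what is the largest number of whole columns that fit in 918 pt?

9 columns: 9·80 + 8·22 = 896 pt ≤ 918.
10 columns: 998 pt > 918. So 9.

9 columns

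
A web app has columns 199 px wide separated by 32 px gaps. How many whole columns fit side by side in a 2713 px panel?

11 columns

k columns need k·199 + (k−1)·32 = k·231 − 32.
k·231 − 32 ≤ 2713 → k ≤ 2745 / 231 ≈ 11.88, so k = 11.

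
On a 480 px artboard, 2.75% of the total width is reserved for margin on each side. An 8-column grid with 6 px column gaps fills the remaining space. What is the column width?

Margins: 2.75% × 480 = 13.2 px each, so content = 480 − 26.4 = 453.6 px.
453.6 − 7·6 = 411.6; ÷8 gives c = 51.45 px.

51.45 px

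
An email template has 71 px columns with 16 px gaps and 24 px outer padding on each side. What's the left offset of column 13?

Before column 13: the margin + 12 columns + 12 gaps.
Offset = 24 + 12·(71 + 16) = 24 + 1044 = 1068 px.

1068 px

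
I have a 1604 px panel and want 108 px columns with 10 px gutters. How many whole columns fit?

13 columns

13 columns: 13·108 + 12·10 = 1524 px ≤ 1604.
14 columns: 1642 px > 1604. So 13.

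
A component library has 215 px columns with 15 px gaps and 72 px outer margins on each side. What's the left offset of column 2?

302 px

Each column+gutter stride is 230 px; 1 of them past the 72 px margin is 72 + 230 = 302 px.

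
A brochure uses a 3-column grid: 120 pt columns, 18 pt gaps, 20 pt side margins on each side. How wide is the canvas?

Adding margins, columns and gutters: 40 + 360 + 36 = 436 pt.

436 pt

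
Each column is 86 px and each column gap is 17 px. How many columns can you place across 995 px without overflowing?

9 columns: 9·86 + 8·17 = 910 px ≤ 995.
10 columns: 1013 px > 995. So 9.

9 columns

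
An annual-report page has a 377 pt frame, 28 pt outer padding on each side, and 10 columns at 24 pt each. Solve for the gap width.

Subtract both margins: 377 − 2·28 = 321 pt.
10 columns take 10·24 = 240 pt; remaining 81 splits into 9 gaps.
g = 81 / 9 = 9 pt.

9 pt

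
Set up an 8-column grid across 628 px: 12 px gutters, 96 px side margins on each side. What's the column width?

44 px

Subtract both margins: 628 − 2·96 = 436 px.
436 − 7·12 = 352; ÷8 gives c = 44 px.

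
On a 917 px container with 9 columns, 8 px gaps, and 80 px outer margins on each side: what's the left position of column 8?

Take off 160 px of margins, leaving 757 px.
Subtracting 8 gaps of 8 leaves 693 for 9 columns, so c = 77 px.
Column 8 starts at margin + 7·(column + gutter) = 80 + 7·85 = 675 px.

675 px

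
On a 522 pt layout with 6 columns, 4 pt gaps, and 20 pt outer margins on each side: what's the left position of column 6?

Inside the margins: 522 − 40 = 482 pt.
6c + 5·4 = 482 → 6c = 462 → c = 77 pt.
Each column+gutter stride is 81 pt; 5 of them past the 20 pt margin is 20 + 405 = 425 pt.

425 pt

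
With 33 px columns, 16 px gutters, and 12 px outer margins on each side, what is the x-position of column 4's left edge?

Each column+gutter stride is 49 px; 3 of them past the 12 px margin is 12 + 147 = 159 px.

159 px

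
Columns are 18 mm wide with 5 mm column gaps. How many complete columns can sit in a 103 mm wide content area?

4 columns

4 columns: 4·18 + 3·5 = 87 mm ≤ 103.
5 columns: 110 mm > 103. So 4.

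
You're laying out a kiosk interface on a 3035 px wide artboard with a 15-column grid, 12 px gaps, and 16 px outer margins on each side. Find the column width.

Inside the margins: 3035 − 32 = 3003 px.
3003 − 14·12 = 2835; ÷15 gives c = 189 px.

189 px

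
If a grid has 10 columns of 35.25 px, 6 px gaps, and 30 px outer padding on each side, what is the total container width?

Total width: 2·30 + 10·35.25 + 9·6 = 466.5 px.

466.5 px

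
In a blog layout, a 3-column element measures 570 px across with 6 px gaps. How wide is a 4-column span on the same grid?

762 px

Subtracting 2 gaps of 6 leaves 558 for 3 columns, so c = 186 px.
Span of 4: 4·186 + 3·6 = 744 + 18 = 762 px.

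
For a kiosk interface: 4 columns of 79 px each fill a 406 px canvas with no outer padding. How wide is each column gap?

4 columns take 4·79 = 316 px; remaining 90 splits into 3 column gaps.
g = 90 / 3 = 30 px.

30 px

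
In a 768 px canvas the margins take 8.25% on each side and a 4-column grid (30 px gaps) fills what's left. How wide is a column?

Margins: 8.25% × 768 = 63.36 px each, so content = 768 − 126.72 = 641.28 px.
Subtracting 3 gaps of 30 leaves 551.28 for 4 columns, so c = 137.82 px.

137.82 px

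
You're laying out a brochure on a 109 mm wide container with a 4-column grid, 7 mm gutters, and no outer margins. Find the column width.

4c + 3·7 = 109 → 4c = 88 → c = 22 mm.

22 mm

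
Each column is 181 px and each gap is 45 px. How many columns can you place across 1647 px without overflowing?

7 columns

k columns need k·181 + (k−1)·45 = k·226 − 45.
k·226 − 45 ≤ 1647 → k ≤ 1692 / 226 ≈ 7.49, so k = 7.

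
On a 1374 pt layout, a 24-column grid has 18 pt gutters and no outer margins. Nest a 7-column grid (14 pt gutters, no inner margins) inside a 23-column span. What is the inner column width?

176 pt

1374 − 23·18 = 960; ÷24 gives c = 40 pt.
23-column span = 23·40 + 22·18 = 1316 pt.
Subtracting 6 gutters of 14 leaves 1232 for 7 columns, so d = 176 pt.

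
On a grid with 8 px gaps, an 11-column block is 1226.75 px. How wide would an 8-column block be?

890 px

1226.75 − 10·8 = 1146.75; ÷11 gives c = 104.25 px.
Span of 8: 8·104.25 + 7·8 = 834 + 56 = 890 px.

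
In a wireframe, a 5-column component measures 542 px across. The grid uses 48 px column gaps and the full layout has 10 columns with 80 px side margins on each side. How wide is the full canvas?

1292 px

Subtracting 4 column gaps of 48 leaves 350 for 5 columns, so c = 70 px.
Total width: 2·80 + 10·70 + 9·48 = 1292 px.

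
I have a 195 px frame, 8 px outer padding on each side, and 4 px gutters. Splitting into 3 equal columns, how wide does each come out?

Take off 16 px of margins, leaving 179 px.
Subtracting 2 gutters of 4 leaves 171 for 3 columns, so c = 57 px.

57 px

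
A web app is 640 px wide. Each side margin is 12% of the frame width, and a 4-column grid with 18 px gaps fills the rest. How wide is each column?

Margins: 12% × 640 = 76.8 px each, so content = 640 − 153.6 = 486.4 px.
Subtracting 3 gaps of 18 leaves 432.4 for 4 columns, so c = 108.1 px.

108.1 px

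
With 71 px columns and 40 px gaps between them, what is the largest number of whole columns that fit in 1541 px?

k columns need k·71 + (k−1)·40 = k·111 − 40.
k·111 − 40 ≤ 1541 → k ≤ 1581 / 111 ≈ 14.24, so k = 14.

14 columns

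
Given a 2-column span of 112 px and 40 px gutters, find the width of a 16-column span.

112 − 1·40 = 72; ÷2 gives c = 36 px.
Span of 16: 16·36 + 15·40 = 576 + 600 = 1176 px.

1176 px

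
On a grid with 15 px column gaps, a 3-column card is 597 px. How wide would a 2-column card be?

393 px

3c + 2·15 = 597 → 3c = 567 → c = 189 px.
Span of 2: 2·189 + 1·15 = 378 + 15 = 393 px.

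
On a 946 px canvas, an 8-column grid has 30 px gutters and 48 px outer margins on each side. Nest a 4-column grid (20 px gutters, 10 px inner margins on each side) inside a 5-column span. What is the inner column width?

Outer content = 946 − 2·48 = 850 px.
8c + 7·30 = 850 → 8c = 640 → c = 80 px.
Span of 5: 5·80 + 4·30 = 400 + 120 = 520 px.
Inner content = 520 − 2·10 = 500 px.
Subtracting 3 gutters of 20 leaves 440 for 4 columns, so d = 110 px.

110 px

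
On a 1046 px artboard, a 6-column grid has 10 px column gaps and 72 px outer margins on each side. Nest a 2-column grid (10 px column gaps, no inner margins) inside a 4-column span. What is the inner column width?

294 px

Outer content = 1046 − 2·72 = 902 px.
6c + 5·10 = 902 → 6c = 852 → c = 142 px.
Span of 4: 4·142 + 3·10 = 568 + 30 = 598 px.
2 columns + 1 column gap: 2d + 1·10 = 598.
2d = 598 − 10 = 588, so d = 294 px.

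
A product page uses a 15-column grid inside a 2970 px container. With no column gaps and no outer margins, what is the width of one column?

15c = 2970 → c = 198 px.

198 px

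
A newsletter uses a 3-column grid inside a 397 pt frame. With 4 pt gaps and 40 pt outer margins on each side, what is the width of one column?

103 pt

Subtract both margins: 397 − 2·40 = 317 pt.
3c + 2·4 = 317 → 3c = 309 → c = 103 pt.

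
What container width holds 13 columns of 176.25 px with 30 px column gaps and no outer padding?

2651.25 px

Summing: 2291.25 + 360 = 2651.25 px.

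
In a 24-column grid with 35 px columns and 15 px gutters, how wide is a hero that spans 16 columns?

16-column span = 16·35 + 15·15 = 785 px.

785 px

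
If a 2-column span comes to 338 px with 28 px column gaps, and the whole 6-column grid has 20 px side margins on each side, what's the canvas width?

Subtracting 1 column gap of 28 leaves 310 for 2 columns, so c = 155 px.
Canvas = 2·20 + 6·155 + 5·28 = 40 + 930 + 140 = 1110 px.

1110 px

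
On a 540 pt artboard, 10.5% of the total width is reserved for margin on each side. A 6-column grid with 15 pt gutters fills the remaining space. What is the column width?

540 × (1 − 2·10.5%) = 540 × 79% = 426.6 pt for the columns.
Subtracting 5 gutters of 15 leaves 351.6 for 6 columns, so c = 58.6 pt.

58.6 pt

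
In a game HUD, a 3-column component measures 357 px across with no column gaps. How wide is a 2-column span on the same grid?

3c = 357 → c = 119 px.
2-column span = 2·119 = 238 px.

238 px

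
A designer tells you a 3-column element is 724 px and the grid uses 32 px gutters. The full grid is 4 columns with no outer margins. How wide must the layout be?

976 px

3 columns + 2 gutters: 3c + 2·32 = 724.
3c = 724 − 64 = 660, so c = 220 px.
Layout = 4·220 + 3·32 = 880 + 96 = 976 px.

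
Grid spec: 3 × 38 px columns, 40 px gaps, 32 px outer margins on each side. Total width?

258 px

Adding margins, columns and gutters: 64 + 114 + 80 = 258 px.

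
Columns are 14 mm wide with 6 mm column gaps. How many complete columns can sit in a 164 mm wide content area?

8 columns

8 columns: 8·14 + 7·6 = 154 mm ≤ 164.
9 columns: 174 mm > 164. So 8.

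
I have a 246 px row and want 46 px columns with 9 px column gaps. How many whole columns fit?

4 columns

k columns need k·46 + (k−1)·9 = k·55 − 9.
k·55 − 9 ≤ 246 → k ≤ 255 / 55 ≈ 4.64, so k = 4.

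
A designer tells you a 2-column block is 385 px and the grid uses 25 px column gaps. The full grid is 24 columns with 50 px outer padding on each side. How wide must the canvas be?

2c + 1·25 = 385 → 2c = 360 → c = 180 px.
Adding margins, columns and gutters: 100 + 4320 + 575 = 4995 px.

4995 px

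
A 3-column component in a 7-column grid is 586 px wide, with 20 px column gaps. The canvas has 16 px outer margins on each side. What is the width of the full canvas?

1426 px

Subtracting 2 column gaps of 20 leaves 546 for 3 columns, so c = 182 px.
Adding margins, columns and gutters: 32 + 1274 + 120 = 1426 px.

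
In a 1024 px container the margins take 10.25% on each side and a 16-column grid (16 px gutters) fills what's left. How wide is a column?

Margins: 10.25% × 1024 = 104.96 px each, so content = 1024 − 209.92 = 814.08 px.
16c + 15·16 = 814.08 → 16c = 574.08 → c = 35.88 px.

35.88 px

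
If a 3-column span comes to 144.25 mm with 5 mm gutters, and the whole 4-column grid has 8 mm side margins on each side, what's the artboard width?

Subtracting 2 gutters of 5 leaves 134.25 for 3 columns, so c = 44.75 mm.
Adding margins, columns and gutters: 16 + 179 + 15 = 210 mm.

210 mm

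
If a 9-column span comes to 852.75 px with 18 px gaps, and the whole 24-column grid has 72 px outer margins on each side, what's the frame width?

2448 px

9 columns + 8 gaps: 9c + 8·18 = 852.75.
9c = 852.75 − 144 = 708.75, so c = 78.75 px.
Adding margins, columns and gutters: 144 + 1890 + 414 = 2448 px.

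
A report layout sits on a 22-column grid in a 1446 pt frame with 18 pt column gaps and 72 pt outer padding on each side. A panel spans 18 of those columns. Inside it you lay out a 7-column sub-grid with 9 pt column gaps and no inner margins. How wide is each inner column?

Take off 144 pt of margins, leaving 1302 pt.
22 columns + 21 column gaps: 22c + 21·18 = 1302.
22c = 1302 − 378 = 924, so c = 42 pt.
18 columns plus 17 column gaps: 756 + 306 = 1062 pt.
7d + 6·9 = 1062 → 7d = 1008 → d = 144 pt.

144 pt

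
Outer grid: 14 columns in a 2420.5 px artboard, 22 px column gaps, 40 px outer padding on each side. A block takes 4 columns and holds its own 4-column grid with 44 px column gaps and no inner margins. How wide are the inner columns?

130.25 px

Take off 80 px of margins, leaving 2340.5 px.
14c + 13·22 = 2340.5 → 14c = 2054.5 → c = 146.75 px.
4-column span = 4·146.75 + 3·22 = 653 px.
4d + 3·44 = 653 → 4d = 521 → d = 130.25 px.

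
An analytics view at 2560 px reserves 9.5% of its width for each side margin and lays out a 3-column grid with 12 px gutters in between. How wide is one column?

683.2 px

Each margin = 9.5% of 2560 = 243.2 px; content = 2560 − 2·243.2 = 2073.6 px.
2073.6 − 2·12 = 2049.6; ÷3 gives c = 683.2 px.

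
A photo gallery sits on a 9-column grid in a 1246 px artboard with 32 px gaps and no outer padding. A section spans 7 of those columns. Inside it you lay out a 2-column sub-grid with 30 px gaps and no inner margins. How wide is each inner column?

466 px

Subtracting 8 gaps of 32 leaves 990 for 9 columns, so c = 110 px.
7 columns plus 6 gaps: 770 + 192 = 962 px.
Subtracting 1 gap of 30 leaves 932 for 2 columns, so d = 466 px.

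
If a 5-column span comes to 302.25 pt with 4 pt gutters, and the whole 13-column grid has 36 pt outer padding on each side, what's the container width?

864.25 pt

Subtracting 4 gutters of 4 leaves 286.25 for 5 columns, so c = 57.25 pt.
Total width: 2·36 + 13·57.25 + 12·4 = 864.25 pt.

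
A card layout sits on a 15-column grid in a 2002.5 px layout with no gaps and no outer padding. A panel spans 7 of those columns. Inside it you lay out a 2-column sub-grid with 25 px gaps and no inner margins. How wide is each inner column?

454.75 px

15c = 2002.5 → c = 133.5 px.
7-column span = 7·133.5 = 934.5 px.
2d + 1·25 = 934.5 → 2d = 909.5 → d = 454.75 px.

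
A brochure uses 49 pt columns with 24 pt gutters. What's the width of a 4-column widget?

268 pt

4-column span = 4·49 + 3·24 = 268 pt.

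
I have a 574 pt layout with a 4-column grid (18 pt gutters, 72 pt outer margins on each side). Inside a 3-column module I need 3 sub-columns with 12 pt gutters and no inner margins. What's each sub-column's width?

Subtract both margins: 574 − 2·72 = 430 pt.
430 − 3·18 = 376; ÷4 gives c = 94 pt.
Span of 3: 3·94 + 2·18 = 282 + 36 = 318 pt.
3d + 2·12 = 318 → 3d = 294 → d = 98 pt.

98 pt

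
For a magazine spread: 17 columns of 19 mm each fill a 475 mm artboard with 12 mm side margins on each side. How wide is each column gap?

8 mm

Take off 24 mm of margins, leaving 451 mm.
17·19 + 16g = 451 → 16g = 128 → g = 8 mm.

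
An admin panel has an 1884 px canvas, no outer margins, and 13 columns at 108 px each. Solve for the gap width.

13 columns take 13·108 = 1404 px; remaining 480 splits into 12 gaps.
g = 480 / 12 = 40 px.

40 px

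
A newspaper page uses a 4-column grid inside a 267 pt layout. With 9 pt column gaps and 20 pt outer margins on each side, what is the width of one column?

Take off 40 pt of margins, leaving 227 pt.
227 − 3·9 = 200; ÷4 gives c = 50 pt.

50 pt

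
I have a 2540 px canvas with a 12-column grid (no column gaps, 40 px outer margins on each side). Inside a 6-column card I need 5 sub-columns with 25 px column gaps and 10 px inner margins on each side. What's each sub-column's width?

Outer content = 2540 − 2·40 = 2460 px.
With no column gaps, each column is 2460/12 = 205 px.
6-column span = 6·205 = 1230 px.
Inner content = 1230 − 2·10 = 1210 px.
1210 − 4·25 = 1110; ÷5 gives d = 222 px.

222 px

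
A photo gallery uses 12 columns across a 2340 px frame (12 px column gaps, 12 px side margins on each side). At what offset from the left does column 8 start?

1370 px

Inside the margins: 2340 − 24 = 2316 px.
2316 − 11·12 = 2184; ÷12 gives c = 182 px.
Before column 8: the margin + 7 columns + 7 column gaps.
Offset = 12 + 7·(182 + 12) = 12 + 1358 = 1370 px.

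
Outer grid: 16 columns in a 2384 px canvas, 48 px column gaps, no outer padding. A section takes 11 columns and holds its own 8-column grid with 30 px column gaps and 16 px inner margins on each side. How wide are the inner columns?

16 columns + 15 column gaps: 16c + 15·48 = 2384.
16c = 2384 − 720 = 1664, so c = 104 px.
11-column span = 11·104 + 10·48 = 1624 px.
Inner content = 1624 − 2·16 = 1592 px.
8 columns + 7 column gaps: 8d + 7·30 = 1592.
8d = 1592 − 210 = 1382, so d = 172.75 px.

172.75 px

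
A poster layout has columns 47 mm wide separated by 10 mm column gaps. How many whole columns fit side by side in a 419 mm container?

7 columns

7 columns: 7·47 + 6·10 = 389 mm ≤ 419.
8 columns: 446 mm > 419. So 7.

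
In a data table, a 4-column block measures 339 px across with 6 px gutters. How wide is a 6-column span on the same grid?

511.5 px

4 columns + 3 gutters: 4c + 3·6 = 339.
4c = 339 − 18 = 321, so c = 80.25 px.
Span of 6: 6·80.25 + 5·6 = 481.5 + 30 = 511.5 px.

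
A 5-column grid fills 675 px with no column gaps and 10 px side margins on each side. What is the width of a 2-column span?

262 px

Content width = 675 − 2·10 = 655 px.
5c = 655 → c = 131 px.
2-column span = 2·131 = 262 px.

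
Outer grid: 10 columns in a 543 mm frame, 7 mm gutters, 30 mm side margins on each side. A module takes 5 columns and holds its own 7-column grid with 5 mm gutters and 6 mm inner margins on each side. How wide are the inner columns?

28 mm

Take off 60 mm of margins, leaving 483 mm.
10 columns + 9 gutters: 10c + 9·7 = 483.
10c = 483 − 63 = 420, so c = 42 mm.
Span of 5: 5·42 + 4·7 = 210 + 28 = 238 mm.
Inner content = 238 − 2·6 = 226 mm.
Subtracting 6 gutters of 5 leaves 196 for 7 columns, so d = 28 mm.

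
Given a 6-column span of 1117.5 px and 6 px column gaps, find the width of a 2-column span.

368.5 px

Subtracting 5 column gaps of 6 leaves 1087.5 for 6 columns, so c = 181.25 px.
2 columns plus 1 column gap: 362.5 + 6 = 368.5 px.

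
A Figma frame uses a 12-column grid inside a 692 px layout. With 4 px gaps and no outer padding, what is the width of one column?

692 − 11·4 = 648; ÷12 gives c = 54 px.

54 px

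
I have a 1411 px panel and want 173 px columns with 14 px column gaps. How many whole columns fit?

7 columns

Each extra column adds 173 + 14 = 187 px.
(1411 + 14) / 187 = 7.62, so 7 columns fit.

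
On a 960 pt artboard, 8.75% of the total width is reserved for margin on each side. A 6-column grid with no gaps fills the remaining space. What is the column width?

132 pt

960 × (1 − 2·8.75%) = 960 × 82.5% = 792 pt for the columns.
792 / 6 = 132 pt per column.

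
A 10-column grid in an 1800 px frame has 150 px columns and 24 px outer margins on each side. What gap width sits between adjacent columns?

Take off 48 px of margins, leaving 1752 px.
10 columns take 10·150 = 1500 px; remaining 252 splits into 9 gaps.
g = 252 / 9 = 28 px.

28 px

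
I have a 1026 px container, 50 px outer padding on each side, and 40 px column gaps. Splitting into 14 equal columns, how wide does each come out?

29 px

Take off 100 px of margins, leaving 926 px.
14c + 13·40 = 926 → 14c = 406 → c = 29 px.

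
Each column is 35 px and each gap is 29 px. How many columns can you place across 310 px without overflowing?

5 columns

5 columns: 5·35 + 4·29 = 291 px ≤ 310.
6 columns: 355 px > 310. So 5.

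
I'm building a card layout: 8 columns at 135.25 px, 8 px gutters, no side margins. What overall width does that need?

1138 px

Summing: 1082 + 56 = 1138 px.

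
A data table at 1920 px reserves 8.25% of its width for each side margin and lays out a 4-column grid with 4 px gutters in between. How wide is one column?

397.8 px

Margins: 8.25% × 1920 = 158.4 px each, so content = 1920 − 316.8 = 1603.2 px.
4c + 3·4 = 1603.2 → 4c = 1591.2 → c = 397.8 px.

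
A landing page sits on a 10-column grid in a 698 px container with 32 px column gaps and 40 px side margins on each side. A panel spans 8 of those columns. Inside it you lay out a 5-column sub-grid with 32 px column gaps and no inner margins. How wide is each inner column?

72 px

Subtract both margins: 698 − 2·40 = 618 px.
618 − 9·32 = 330; ÷10 gives c = 33 px.
8 columns plus 7 column gaps: 264 + 224 = 488 px.
488 − 4·32 = 360; ÷5 gives d = 72 px.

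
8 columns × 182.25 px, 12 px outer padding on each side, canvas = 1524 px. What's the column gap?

Inside the margins: 1524 − 24 = 1500 px.
Columns use 1458 px, leaving 42 px across 7 column gaps = 6 px each.

6 px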